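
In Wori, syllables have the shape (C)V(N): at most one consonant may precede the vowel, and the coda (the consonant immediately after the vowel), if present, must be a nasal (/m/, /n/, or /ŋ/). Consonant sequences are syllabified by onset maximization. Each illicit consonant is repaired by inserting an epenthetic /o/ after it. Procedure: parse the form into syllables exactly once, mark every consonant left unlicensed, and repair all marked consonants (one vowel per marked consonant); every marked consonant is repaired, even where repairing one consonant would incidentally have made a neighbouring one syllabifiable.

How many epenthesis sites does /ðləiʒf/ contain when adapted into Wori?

3

The unsyllabifiable consonants are /ð/, /ʒ/, /f/; each receives one epenthetic vowel.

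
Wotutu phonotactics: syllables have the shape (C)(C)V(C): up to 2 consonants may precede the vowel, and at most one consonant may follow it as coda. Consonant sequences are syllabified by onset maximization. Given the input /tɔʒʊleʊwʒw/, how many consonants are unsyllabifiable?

2

Under (C)(C)V(C), the unsyllabifiable consonants are /ʒ/, /w/ (at most one coda consonant is licensed; onsets may contain at most 2 consonants).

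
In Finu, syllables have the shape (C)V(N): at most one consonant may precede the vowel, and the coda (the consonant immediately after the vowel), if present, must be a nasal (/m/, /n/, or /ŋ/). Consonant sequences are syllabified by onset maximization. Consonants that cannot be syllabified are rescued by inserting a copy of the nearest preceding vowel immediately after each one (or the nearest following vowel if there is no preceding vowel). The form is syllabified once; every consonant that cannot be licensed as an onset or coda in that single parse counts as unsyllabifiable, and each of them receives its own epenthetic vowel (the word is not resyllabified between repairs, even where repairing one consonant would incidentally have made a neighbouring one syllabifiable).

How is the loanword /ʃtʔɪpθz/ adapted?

Under (C)V(N), the unsyllabifiable consonants are /ʃ/, /t/, /p/, /θ/, /z/ (only a nasal (/m/, /n/, or /ŋ/) is licensed in coda position; onsets are limited to one consonant).
Epenthesis after each stranded consonant: /ʃ/ → /ʃɪ/, /t/ → /tɪ/, /p/ → /pɪ/, /θ/ → /θɪ/, /z/ → /zɪ/.

ʃɪtɪʔɪpɪθɪzɪ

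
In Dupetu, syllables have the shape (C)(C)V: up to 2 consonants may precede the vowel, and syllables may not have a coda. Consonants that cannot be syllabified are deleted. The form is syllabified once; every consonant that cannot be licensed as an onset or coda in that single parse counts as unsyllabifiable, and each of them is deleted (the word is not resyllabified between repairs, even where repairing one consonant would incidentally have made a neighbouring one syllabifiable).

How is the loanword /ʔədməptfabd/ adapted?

ʔədmətfa

Syllabifying with onset maximization leaves /p/, /b/, /d/ stranded (no codas are permitted; onsets may contain at most 2 consonants).
Each unlicensed consonant is deleted: /p/, /b/, /d/.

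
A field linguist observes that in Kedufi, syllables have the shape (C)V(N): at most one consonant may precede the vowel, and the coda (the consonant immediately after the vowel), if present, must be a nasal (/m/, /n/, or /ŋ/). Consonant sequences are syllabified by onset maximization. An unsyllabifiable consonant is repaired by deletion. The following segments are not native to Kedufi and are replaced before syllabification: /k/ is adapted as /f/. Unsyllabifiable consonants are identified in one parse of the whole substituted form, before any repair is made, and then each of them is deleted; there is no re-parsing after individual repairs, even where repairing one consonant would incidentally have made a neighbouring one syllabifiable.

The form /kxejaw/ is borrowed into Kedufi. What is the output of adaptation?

Substitution: /k/ → /f/, giving /fxejaw/.
Syllabifying with onset maximization leaves /f/, /w/ stranded (only a nasal (/m/, /n/, or /ŋ/) is licensed in coda position; onsets are limited to one consonant).
Deleting the stranded consonants removes /f/, /w/.

xeja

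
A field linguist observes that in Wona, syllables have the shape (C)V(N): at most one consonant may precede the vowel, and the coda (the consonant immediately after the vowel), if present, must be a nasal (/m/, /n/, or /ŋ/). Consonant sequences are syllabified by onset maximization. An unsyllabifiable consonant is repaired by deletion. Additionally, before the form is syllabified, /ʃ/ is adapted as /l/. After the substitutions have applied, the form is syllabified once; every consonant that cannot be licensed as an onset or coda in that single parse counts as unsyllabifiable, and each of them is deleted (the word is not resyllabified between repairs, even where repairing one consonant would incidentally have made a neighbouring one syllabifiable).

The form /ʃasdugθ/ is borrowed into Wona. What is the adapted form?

ladu

Substitution: /ʃ/ → /l/, giving /lasdugθ/.
Under (C)V(N), the unsyllabifiable consonants are /s/, /g/, /θ/ (only a nasal (/m/, /n/, or /ŋ/) is licensed in coda position; onsets are limited to one consonant).
Deletion applies to /s/, /g/, /θ/.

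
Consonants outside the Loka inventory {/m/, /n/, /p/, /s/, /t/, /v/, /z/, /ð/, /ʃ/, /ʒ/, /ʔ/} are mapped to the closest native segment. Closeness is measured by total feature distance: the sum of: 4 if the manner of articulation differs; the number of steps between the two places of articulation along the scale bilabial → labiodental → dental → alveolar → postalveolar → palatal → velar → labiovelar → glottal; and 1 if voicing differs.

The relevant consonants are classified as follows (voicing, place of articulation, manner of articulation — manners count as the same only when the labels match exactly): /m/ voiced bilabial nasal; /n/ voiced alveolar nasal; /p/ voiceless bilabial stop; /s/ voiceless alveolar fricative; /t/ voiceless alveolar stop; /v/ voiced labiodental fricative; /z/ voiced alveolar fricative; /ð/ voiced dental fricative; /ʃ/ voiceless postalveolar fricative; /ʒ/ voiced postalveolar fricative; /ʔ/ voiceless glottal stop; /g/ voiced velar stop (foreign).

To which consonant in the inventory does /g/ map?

ʔ

/ʔ/ is closest: same manner (stop), place distance 2 (velar→glottal), voicing differs (+1); total 3. Next closest is /t/ at distance 4.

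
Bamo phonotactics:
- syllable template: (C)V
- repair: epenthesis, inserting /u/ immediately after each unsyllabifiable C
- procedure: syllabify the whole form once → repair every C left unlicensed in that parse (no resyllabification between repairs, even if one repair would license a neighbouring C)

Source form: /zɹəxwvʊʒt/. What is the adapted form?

zuɹəxuwuvʊʒutu

The consonants /z/, /x/, /w/, /ʒ/, /t/ cannot be parsed into a legal (C)V syllable (no codas are permitted; onsets are limited to one consonant).
Inserting the epenthetic vowel yields /z/ → /zu/, /x/ → /xu/, /w/ → /wu/, /ʒ/ → /ʒu/, /t/ → /tu/.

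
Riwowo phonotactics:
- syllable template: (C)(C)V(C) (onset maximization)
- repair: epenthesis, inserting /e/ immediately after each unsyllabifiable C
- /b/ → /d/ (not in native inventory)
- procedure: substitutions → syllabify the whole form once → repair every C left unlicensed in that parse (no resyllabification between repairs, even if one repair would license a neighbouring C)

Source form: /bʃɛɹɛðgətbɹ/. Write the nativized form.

dʃɛɹɛðgətdeɹe

Substitution: /b/ → /d/, giving /dʃɛɹɛðgətdɹ/.
Syllabifying with onset maximization leaves /d/, /ɹ/ stranded (at most one coda consonant is licensed; onsets may contain at most 2 consonants).
Inserting the epenthetic vowel yields /d/ → /de/, /ɹ/ → /ɹe/.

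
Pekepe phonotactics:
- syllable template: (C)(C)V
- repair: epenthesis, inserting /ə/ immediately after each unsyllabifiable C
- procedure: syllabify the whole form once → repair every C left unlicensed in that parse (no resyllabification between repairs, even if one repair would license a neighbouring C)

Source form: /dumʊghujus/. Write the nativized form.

dumʊghujusə

Under (C)(C)V, the unsyllabifiable consonants are /s/ (no codas are permitted; onsets may contain at most 2 consonants).
Each unlicensed consonant becomes the onset of a new syllable: /s/ → /sə/.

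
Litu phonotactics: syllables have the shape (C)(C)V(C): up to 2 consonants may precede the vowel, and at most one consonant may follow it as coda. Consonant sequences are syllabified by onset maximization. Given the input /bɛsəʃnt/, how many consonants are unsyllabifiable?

2

Under (C)(C)V(C), the unsyllabifiable consonants are /n/, /t/ (at most one coda consonant is licensed; onsets may contain at most 2 consonants).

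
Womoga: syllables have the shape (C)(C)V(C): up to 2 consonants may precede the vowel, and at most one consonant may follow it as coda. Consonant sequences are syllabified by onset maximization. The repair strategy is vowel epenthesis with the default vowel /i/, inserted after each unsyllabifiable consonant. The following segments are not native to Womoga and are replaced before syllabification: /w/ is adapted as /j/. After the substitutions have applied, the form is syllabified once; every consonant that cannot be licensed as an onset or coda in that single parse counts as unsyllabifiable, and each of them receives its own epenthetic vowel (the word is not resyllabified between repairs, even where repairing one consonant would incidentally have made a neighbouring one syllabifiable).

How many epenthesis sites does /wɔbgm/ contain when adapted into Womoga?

After substitution the input is /jɔbgm/.
The unsyllabifiable consonants are /g/, /m/; each receives one epenthetic vowel.

2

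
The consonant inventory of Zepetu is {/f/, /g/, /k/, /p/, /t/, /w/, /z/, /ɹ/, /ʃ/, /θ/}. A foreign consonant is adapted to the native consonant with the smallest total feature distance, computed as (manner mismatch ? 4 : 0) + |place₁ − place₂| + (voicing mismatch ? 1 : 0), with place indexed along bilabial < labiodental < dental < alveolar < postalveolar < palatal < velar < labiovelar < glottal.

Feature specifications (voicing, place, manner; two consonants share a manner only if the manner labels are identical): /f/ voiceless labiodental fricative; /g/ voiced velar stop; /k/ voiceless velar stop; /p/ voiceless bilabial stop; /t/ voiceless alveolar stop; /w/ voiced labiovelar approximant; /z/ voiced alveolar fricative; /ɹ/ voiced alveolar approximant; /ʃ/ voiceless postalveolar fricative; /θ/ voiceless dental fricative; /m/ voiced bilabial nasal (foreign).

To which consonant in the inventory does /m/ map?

p

/p/ is closest: manner differs (nasal→stop, +4), place distance 0 (bilabial→bilabial), voicing differs (+1); total 5. Next closest is /f/ at distance 6.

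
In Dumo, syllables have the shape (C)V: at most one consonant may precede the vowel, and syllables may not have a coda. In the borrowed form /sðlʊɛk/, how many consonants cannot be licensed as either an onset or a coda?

3

Syllabifying with onset maximization leaves /s/, /ð/, /k/ stranded (no codas are permitted; onsets are limited to one consonant).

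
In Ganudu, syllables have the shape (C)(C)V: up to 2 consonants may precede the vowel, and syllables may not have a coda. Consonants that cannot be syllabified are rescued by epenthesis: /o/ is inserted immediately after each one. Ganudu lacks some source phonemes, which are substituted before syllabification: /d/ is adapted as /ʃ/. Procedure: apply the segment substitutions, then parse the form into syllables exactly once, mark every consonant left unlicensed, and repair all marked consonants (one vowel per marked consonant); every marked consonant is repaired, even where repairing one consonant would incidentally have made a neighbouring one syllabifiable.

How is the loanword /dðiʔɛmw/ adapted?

Substitution: /d/ → /ʃ/, giving /ʃðiʔɛmw/.
Under (C)(C)V, the unsyllabifiable consonants are /m/, /w/ (no codas are permitted; onsets may contain at most 2 consonants).
Epenthesis after each stranded consonant: /m/ → /mo/, /w/ → /wo/.

ʃðiʔɛmowo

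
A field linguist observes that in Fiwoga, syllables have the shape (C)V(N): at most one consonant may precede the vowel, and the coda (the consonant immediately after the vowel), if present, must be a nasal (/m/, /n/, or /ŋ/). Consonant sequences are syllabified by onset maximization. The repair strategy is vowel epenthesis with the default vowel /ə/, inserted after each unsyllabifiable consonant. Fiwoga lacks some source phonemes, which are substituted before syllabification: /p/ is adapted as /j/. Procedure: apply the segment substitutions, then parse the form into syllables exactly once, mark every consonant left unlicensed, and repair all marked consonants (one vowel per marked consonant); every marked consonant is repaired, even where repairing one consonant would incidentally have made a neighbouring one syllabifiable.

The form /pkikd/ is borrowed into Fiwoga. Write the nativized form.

Substitution: /p/ → /j/, giving /jkikd/.
Under (C)V(N), the unsyllabifiable consonants are /j/, /k/, /d/ (only a nasal (/m/, /n/, or /ŋ/) is licensed in coda position; onsets are limited to one consonant).
Inserting the epenthetic vowel yields /j/ → /jə/, /k/ → /kə/, /d/ → /də/.

jəkikədə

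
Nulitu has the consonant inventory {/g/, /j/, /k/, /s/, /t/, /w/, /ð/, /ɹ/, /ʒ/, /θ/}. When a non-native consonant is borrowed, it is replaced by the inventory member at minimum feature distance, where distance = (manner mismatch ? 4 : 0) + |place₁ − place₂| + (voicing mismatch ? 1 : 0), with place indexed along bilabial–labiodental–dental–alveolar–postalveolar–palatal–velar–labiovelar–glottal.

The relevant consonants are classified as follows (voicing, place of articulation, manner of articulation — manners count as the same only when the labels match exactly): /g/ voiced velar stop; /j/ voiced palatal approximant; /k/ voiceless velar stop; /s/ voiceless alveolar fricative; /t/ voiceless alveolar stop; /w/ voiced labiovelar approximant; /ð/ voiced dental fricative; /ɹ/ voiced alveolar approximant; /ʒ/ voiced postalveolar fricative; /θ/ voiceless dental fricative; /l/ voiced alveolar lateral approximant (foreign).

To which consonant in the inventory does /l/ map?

ɹ

/ɹ/ is closest: manner differs (lateral approximant→approximant, +4), place distance 0 (alveolar→alveolar), same voicing; total 4. Next closest is /s/ at distance 5.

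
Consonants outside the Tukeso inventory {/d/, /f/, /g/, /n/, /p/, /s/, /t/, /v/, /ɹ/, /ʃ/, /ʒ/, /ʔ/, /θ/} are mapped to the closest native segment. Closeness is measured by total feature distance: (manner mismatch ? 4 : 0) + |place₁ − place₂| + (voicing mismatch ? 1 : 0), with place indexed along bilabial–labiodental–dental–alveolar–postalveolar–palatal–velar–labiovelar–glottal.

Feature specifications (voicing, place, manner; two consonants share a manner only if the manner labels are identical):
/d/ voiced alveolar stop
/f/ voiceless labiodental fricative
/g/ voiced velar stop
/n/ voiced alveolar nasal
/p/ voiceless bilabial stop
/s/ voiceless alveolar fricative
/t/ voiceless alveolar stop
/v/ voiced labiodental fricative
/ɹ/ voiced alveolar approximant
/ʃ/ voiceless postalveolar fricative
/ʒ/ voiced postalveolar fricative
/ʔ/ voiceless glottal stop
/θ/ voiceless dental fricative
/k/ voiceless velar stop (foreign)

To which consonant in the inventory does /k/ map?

/g/ is closest: same manner (stop), place distance 0 (velar→velar), voicing differs (+1); total 1. Next closest is /ʔ/ at distance 2.

g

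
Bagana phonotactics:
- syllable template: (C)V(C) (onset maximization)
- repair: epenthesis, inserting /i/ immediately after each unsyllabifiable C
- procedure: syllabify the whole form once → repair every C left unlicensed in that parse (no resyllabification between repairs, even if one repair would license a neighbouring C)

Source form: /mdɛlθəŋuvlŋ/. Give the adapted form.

midɛlθəŋuvliŋi

The consonants /m/, /l/, /ŋ/ cannot be parsed into a legal (C)V(C) syllable (at most one coda consonant is licensed; onsets are limited to one consonant).
Epenthesis after each stranded consonant: /m/ → /mi/, /l/ → /li/, /ŋ/ → /ŋi/.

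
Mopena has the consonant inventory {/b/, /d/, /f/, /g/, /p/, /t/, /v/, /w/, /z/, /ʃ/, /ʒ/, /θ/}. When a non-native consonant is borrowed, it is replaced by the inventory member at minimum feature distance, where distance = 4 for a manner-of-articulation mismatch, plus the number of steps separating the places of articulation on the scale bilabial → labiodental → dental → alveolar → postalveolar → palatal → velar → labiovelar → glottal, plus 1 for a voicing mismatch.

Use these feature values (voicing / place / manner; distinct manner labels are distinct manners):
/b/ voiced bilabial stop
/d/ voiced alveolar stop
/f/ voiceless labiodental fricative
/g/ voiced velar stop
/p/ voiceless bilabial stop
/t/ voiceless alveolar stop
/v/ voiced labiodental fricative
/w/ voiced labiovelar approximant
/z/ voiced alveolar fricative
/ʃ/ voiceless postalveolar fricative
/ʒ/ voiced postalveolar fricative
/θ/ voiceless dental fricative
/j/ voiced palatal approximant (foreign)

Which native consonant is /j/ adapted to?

w

/w/ is closest: same manner (approximant), place distance 2 (palatal→labiovelar), same voicing; total 2. Next closest is /g/ at distance 5.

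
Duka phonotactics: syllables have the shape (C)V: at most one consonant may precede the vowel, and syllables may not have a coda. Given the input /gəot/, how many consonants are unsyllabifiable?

Under (C)V, the unsyllabifiable consonants are /t/ (no codas are permitted; onsets are limited to one consonant).

1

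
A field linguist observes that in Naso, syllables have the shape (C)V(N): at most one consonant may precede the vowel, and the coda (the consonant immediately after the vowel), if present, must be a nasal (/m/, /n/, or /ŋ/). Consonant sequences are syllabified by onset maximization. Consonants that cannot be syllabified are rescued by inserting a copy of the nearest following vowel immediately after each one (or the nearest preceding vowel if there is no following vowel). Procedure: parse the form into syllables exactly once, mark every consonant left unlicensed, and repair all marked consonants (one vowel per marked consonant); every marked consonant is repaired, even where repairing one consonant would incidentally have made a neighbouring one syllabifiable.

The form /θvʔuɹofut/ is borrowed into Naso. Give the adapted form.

θuvuʔuɹofutu

Syllabifying with onset maximization leaves /θ/, /v/, /t/ stranded (only a nasal (/m/, /n/, or /ŋ/) is licensed in coda position; onsets are limited to one consonant).
Each unlicensed consonant becomes the onset of a new syllable: /θ/ → /θu/, /v/ → /vu/, /t/ → /tu/.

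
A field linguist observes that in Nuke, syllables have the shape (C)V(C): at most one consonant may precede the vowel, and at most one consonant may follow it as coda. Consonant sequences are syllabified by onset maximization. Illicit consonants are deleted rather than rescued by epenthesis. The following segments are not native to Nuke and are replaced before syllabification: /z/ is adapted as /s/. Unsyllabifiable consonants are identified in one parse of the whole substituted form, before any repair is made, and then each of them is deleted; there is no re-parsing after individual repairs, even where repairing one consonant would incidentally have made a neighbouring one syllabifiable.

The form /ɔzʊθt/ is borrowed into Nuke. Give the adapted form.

ɔsʊθ

Substitution: /z/ → /s/, giving /ɔsʊθt/.
Syllabifying with onset maximization leaves /t/ stranded (at most one coda consonant is licensed; onsets are limited to one consonant).
Each unlicensed consonant is deleted: /t/.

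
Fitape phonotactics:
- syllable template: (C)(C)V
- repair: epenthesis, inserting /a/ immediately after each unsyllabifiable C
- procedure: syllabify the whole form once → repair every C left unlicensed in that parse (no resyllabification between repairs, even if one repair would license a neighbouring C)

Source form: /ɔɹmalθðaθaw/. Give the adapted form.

Under (C)(C)V, the unsyllabifiable consonants are /l/, /w/ (no codas are permitted; onsets may contain at most 2 consonants).
Inserting the epenthetic vowel yields /l/ → /la/, /w/ → /wa/.

ɔɹmalaθðaθawa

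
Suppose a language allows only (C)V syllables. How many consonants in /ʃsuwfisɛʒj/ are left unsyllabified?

4

Under (C)V, the unsyllabifiable consonants are /ʃ/, /w/, /ʒ/, /j/ (no codas are permitted; onsets are limited to one consonant).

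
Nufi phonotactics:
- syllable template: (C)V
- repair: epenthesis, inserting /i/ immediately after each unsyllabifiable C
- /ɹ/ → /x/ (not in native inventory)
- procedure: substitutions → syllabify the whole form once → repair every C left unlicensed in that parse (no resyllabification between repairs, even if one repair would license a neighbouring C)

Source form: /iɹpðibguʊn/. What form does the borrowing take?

Substitution: /ɹ/ → /x/, giving /ixpðibguʊn/.
Under (C)V, the unsyllabifiable consonants are /x/, /p/, /b/, /n/ (no codas are permitted; onsets are limited to one consonant).
Epenthesis after each stranded consonant: /x/ → /xi/, /p/ → /pi/, /b/ → /bi/, /n/ → /ni/.

ixipiðibiguʊni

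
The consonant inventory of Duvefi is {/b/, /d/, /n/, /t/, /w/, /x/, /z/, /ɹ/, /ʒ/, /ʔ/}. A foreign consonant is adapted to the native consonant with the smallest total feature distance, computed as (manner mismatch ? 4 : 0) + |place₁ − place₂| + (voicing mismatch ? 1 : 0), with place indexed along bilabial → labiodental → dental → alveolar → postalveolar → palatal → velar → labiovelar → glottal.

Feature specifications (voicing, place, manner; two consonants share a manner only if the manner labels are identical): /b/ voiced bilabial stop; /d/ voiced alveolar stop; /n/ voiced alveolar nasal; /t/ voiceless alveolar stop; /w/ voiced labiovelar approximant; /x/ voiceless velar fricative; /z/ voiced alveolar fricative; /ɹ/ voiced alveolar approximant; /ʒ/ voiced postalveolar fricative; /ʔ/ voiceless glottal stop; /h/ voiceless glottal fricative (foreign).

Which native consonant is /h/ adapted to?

x

/x/ is closest: same manner (fricative), place distance 2 (glottal→velar), same voicing; total 2. Next closest is /ʔ/ at distance 4.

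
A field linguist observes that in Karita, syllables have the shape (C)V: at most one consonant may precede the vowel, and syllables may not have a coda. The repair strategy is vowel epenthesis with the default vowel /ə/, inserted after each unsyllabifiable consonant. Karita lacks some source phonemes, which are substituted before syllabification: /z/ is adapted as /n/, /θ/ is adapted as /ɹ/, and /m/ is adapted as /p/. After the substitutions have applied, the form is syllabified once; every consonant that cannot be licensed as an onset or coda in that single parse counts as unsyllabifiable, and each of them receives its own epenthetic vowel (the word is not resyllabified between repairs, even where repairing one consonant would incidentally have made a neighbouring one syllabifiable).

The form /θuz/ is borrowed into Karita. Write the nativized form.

ɹunə

Substitution: /θ/ → /ɹ/, /z/ → /n/, giving /ɹun/.
Syllabifying with onset maximization leaves /n/ stranded (no codas are permitted; onsets are limited to one consonant).
Inserting the epenthetic vowel yields /n/ → /nə/.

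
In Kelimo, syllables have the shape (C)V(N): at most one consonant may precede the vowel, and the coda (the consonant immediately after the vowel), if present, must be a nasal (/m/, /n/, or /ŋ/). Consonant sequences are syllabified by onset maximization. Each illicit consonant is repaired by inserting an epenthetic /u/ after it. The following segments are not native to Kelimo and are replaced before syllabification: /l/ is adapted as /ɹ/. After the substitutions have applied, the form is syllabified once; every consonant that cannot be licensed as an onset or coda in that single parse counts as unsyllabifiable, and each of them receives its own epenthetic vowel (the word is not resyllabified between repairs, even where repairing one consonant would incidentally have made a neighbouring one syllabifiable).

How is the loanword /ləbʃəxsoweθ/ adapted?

ɹəbuʃəxusoweθu

Substitution: /l/ → /ɹ/, giving /ɹəbʃəxsoweθ/.
Under (C)V(N), the unsyllabifiable consonants are /b/, /x/, /θ/ (only a nasal (/m/, /n/, or /ŋ/) is licensed in coda position; onsets are limited to one consonant).
Each unlicensed consonant becomes the onset of a new syllable: /b/ → /bu/, /x/ → /xu/, /θ/ → /θu/.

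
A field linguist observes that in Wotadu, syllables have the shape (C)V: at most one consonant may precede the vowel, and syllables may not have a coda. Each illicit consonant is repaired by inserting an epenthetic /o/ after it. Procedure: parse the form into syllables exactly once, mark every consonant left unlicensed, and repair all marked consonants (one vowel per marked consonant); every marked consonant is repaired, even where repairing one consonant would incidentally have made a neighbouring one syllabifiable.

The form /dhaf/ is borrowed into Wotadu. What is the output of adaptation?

Syllabifying with onset maximization leaves /d/, /f/ stranded (no codas are permitted; onsets are limited to one consonant).
Inserting the epenthetic vowel yields /d/ → /do/, /f/ → /fo/.

dohafo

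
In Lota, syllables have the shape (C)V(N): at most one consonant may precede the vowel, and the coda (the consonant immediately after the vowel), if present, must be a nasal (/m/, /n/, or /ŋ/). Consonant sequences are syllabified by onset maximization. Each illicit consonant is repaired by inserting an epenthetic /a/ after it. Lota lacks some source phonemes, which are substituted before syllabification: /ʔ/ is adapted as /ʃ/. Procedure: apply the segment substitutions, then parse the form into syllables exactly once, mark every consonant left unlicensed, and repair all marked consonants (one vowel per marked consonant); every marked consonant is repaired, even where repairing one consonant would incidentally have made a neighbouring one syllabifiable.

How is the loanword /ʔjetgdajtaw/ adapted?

ʃajetagadajatawa

Substitution: /ʔ/ → /ʃ/, giving /ʃjetgdajtaw/.
Under (C)V(N), the unsyllabifiable consonants are /ʃ/, /t/, /g/, /j/, /w/ (only a nasal (/m/, /n/, or /ŋ/) is licensed in coda position; onsets are limited to one consonant).
Epenthesis after each stranded consonant: /ʃ/ → /ʃa/, /t/ → /ta/, /g/ → /ga/, /j/ → /ja/, /w/ → /wa/.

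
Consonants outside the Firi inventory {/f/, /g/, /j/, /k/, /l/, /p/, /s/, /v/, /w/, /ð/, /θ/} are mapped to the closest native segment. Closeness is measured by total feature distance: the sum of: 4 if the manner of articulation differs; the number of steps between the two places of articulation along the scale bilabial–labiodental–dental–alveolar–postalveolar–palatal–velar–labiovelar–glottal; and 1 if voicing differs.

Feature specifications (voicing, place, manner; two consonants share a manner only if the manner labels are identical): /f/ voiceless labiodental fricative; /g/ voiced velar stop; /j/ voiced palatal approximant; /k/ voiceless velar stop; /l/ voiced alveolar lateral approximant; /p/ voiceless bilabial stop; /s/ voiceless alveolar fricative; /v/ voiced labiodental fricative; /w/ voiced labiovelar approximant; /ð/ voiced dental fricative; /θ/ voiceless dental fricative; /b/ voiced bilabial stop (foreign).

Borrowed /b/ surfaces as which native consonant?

p

/p/ is closest: same manner (stop), place distance 0 (bilabial→bilabial), voicing differs (+1); total 1. Next closest is /v/ at distance 5.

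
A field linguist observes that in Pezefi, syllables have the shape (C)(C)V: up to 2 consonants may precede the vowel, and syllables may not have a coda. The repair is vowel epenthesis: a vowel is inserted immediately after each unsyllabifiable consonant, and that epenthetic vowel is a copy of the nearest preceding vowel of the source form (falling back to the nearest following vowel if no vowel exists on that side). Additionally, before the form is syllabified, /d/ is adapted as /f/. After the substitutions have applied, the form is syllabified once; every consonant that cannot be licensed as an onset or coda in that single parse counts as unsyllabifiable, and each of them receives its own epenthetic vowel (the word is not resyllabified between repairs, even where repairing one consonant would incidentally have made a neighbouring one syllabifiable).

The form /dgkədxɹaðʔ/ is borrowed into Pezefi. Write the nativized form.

Substitution: /d/ → /f/, giving /fgkəfxɹaðʔ/.
Syllabifying with onset maximization leaves /f/, /f/, /ð/, /ʔ/ stranded (no codas are permitted; onsets may contain at most 2 consonants).
Inserting the epenthetic vowel yields /f/ → /fə/, /f/ → /fə/, /ð/ → /ða/, /ʔ/ → /ʔa/.

fəgkəfəxɹaðaʔa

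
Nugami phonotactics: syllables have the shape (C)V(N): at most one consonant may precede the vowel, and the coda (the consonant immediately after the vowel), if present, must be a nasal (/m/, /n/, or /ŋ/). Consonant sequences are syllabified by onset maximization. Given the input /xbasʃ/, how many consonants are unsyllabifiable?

Under (C)V(N), the unsyllabifiable consonants are /x/, /s/, /ʃ/ (only a nasal (/m/, /n/, or /ŋ/) is licensed in coda position; onsets are limited to one consonant).

3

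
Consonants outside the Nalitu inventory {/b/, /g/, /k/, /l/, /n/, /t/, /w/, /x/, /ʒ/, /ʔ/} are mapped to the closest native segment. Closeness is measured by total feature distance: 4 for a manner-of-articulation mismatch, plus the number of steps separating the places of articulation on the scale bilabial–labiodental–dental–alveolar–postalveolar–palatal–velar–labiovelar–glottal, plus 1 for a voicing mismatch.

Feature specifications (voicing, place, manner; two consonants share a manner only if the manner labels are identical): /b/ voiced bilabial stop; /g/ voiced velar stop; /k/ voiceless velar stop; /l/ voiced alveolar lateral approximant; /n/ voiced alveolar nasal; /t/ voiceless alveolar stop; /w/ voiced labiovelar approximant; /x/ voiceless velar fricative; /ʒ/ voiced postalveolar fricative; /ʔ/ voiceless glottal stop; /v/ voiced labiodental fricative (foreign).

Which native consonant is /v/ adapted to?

/ʒ/ is closest: same manner (fricative), place distance 3 (labiodental→postalveolar), same voicing; total 3. Next closest is /b/ at distance 5.

ʒ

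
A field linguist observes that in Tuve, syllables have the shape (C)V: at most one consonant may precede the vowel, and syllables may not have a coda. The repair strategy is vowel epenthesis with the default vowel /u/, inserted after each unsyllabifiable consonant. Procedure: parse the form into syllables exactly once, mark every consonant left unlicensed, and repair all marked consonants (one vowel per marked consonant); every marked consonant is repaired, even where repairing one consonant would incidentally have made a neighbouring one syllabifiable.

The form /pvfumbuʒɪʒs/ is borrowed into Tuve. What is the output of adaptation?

puvufumubuʒɪʒusu

Under (C)V, the unsyllabifiable consonants are /p/, /v/, /m/, /ʒ/, /s/ (no codas are permitted; onsets are limited to one consonant).
Each unlicensed consonant becomes the onset of a new syllable: /p/ → /pu/, /v/ → /vu/, /m/ → /mu/, /ʒ/ → /ʒu/, /s/ → /su/.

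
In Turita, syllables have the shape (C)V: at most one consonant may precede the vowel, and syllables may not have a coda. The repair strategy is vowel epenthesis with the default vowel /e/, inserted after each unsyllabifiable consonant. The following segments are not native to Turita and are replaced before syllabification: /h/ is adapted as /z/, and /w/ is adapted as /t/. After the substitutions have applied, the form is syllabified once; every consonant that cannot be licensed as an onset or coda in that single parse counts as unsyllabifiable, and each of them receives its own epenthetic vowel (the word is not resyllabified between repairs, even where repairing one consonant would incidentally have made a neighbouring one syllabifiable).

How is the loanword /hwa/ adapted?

Substitution: /h/ → /z/, /w/ → /t/, giving /zta/.
The consonants /z/ cannot be parsed into a legal (C)V syllable (no codas are permitted; onsets are limited to one consonant).
Inserting the epenthetic vowel yields /z/ → /ze/.

zeta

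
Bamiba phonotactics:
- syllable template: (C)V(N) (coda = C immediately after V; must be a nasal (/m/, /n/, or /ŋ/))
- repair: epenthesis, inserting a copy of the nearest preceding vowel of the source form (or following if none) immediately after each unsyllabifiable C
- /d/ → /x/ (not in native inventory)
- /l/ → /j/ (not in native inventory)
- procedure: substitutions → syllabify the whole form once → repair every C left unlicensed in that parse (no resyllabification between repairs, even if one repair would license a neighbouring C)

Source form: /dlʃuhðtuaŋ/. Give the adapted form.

Substitution: /d/ → /x/, /l/ → /j/, giving /xjʃuhðtuaŋ/.
Syllabifying with onset maximization leaves /x/, /j/, /h/, /ð/ stranded (only a nasal (/m/, /n/, or /ŋ/) is licensed in coda position; onsets are limited to one consonant).
Each unlicensed consonant becomes the onset of a new syllable: /x/ → /xu/, /j/ → /ju/, /h/ → /hu/, /ð/ → /ðu/.

xujuʃuhuðutuaŋ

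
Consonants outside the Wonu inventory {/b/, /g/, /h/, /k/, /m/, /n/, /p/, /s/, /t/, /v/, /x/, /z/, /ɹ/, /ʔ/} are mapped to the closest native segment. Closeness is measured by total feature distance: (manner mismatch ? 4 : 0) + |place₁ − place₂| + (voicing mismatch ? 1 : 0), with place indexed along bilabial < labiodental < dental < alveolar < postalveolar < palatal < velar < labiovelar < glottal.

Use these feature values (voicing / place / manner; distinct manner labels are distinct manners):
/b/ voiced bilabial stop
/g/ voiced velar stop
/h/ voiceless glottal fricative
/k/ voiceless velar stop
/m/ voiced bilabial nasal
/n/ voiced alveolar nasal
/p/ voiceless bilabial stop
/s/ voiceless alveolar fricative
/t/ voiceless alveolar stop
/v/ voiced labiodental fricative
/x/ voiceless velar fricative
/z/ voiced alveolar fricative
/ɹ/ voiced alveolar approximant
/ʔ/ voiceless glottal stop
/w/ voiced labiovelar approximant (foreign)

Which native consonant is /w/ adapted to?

ɹ

/ɹ/ is closest: same manner (approximant), place distance 4 (labiovelar→alveolar), same voicing; total 4. Next closest is /g/ at distance 5.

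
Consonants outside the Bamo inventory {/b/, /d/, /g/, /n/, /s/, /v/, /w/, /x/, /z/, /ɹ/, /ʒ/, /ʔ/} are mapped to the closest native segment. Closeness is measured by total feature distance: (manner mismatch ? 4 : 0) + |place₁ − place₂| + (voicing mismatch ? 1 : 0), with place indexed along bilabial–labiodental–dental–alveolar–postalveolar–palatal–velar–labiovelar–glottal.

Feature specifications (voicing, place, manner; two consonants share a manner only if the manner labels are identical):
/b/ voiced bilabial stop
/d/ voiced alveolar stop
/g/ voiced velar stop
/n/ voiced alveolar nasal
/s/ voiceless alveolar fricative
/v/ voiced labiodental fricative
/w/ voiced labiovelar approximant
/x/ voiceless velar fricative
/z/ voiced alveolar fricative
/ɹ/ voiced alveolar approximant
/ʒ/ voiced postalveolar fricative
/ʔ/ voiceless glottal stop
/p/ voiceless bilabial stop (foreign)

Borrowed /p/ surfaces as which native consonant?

b

/b/ is closest: same manner (stop), place distance 0 (bilabial→bilabial), voicing differs (+1); total 1. Next closest is /d/ at distance 4.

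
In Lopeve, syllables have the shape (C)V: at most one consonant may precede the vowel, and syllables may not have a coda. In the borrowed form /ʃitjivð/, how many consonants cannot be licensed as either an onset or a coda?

3

Syllabifying with onset maximization leaves /t/, /v/, /ð/ stranded (no codas are permitted; onsets are limited to one consonant).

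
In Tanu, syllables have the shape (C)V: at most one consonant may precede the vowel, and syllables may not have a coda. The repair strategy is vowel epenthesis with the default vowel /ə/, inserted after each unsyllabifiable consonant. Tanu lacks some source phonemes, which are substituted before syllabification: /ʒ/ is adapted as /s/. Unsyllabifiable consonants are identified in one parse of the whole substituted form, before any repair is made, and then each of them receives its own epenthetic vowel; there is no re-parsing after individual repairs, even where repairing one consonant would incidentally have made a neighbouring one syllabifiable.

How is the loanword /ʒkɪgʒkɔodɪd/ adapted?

Substitution: /ʒ/ → /s/, giving /skɪgskɔodɪd/.
The consonants /s/, /g/, /s/, /d/ cannot be parsed into a legal (C)V syllable (no codas are permitted; onsets are limited to one consonant).
Inserting the epenthetic vowel yields /s/ → /sə/, /g/ → /gə/, /s/ → /sə/, /d/ → /də/.

səkɪgəsəkɔodɪdə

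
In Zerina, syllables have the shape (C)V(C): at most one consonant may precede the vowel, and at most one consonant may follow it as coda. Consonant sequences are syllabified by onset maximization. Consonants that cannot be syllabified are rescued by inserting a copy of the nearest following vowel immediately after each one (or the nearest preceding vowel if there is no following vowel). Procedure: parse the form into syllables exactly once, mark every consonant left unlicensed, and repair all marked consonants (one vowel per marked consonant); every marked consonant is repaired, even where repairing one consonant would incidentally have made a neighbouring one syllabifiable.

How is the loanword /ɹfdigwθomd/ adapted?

Syllabifying with onset maximization leaves /ɹ/, /f/, /w/, /d/ stranded (at most one coda consonant is licensed; onsets are limited to one consonant).
Each unlicensed consonant becomes the onset of a new syllable: /ɹ/ → /ɹi/, /f/ → /fi/, /w/ → /wo/, /d/ → /do/.

ɹifidigwoθomdo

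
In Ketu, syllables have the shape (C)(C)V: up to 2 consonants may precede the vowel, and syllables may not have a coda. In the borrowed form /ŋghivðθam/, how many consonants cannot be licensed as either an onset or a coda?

3

The consonants /ŋ/, /v/, /m/ cannot be parsed into a legal (C)(C)V syllable (no codas are permitted; onsets may contain at most 2 consonants).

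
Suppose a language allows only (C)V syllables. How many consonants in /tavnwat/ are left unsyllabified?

3

The consonants /v/, /n/, /t/ cannot be parsed into a legal (C)V syllable (no codas are permitted; onsets are limited to one consonant).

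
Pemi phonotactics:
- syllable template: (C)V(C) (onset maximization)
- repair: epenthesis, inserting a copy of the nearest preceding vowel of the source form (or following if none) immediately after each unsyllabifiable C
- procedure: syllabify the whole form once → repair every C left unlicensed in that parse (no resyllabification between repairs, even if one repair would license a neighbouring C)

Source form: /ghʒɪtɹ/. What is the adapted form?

The consonants /g/, /h/, /ɹ/ cannot be parsed into a legal (C)V(C) syllable (at most one coda consonant is licensed; onsets are limited to one consonant).
Epenthesis after each stranded consonant: /g/ → /gɪ/, /h/ → /hɪ/, /ɹ/ → /ɹɪ/.

gɪhɪʒɪtɹɪ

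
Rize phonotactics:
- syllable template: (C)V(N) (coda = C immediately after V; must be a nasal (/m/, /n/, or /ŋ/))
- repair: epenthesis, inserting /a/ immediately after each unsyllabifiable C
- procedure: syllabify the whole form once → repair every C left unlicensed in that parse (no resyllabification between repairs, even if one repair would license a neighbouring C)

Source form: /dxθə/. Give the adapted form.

daxaθə

The consonants /d/, /x/ cannot be parsed into a legal (C)V(N) syllable (only a nasal (/m/, /n/, or /ŋ/) is licensed in coda position; onsets are limited to one consonant).
Each unlicensed consonant becomes the onset of a new syllable: /d/ → /da/, /x/ → /xa/.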